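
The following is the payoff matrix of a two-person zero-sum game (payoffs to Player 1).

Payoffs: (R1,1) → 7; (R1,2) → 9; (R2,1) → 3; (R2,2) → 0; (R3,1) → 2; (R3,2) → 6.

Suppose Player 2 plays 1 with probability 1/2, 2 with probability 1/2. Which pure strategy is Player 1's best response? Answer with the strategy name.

Expected payoff of R1: (1/2)·7 + (1/2)·9 = 8.
Expected payoff of R2: (1/2)·3 + (1/2)·0 = 3/2.
Expected payoff of R3: (1/2)·2 + (1/2)·6 = 4.
The largest is 8, so Player 1's best response is R1.

R1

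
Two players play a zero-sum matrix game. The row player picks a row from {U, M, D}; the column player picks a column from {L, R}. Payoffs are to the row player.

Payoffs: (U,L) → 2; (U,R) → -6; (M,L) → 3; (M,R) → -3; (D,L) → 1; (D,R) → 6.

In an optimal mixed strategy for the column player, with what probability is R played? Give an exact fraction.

Row minima: U → -6, M → -3, D → 1; maximin = 1.
Column maxima: L → 3, R → 6; minimax = 3.
1 ≠ 3, so there is no saddle point; optimal play is mixed.
U is strictly dominated by M, so the row player never plays it.
On the remaining 2×2 (M, D vs L, R):
Let the row player play M with probability p. Expected payoff against L: 3p + 1(1−p) = 2p + 1; against R: (-3)p + 6(1−p) = −9p + 6.
Setting these equal: 2p + 1 = −9p + 6 ⇒ 11p = 5 ⇒ p = 5/11, and the value is (2)·(5/11) + 1 = 21/11.
For the column player: with q = P(L), equating M's and D's payoffs gives 6q − 3 = −5q + 6 ⇒ q = 9/11.

2/11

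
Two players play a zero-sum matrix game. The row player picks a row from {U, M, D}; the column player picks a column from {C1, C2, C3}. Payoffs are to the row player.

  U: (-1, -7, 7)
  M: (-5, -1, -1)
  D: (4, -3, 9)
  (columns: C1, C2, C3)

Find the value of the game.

Row minima: U → -7, M → -5, D → -3; maximin = -3.
Column maxima: C1 → 4, C2 → -1, C3 → 9; minimax = -1.
-3 ≠ -1, so there is no saddle point; optimal play is mixed.
U is strictly dominated by D, so the row player never plays it.
C3 is strictly dominated by C1 (it gives the row player strictly more in every row), so the column player never plays it.
On the remaining 2×2 (M, D vs C1, C2):
Let the row player play M with probability p. Expected payoff against C1: (-5)p + 4(1−p) = −9p + 4; against C2: (-1)p + (-3)(1−p) = 2p − 3.
Setting these equal: −9p + 4 = 2p − 3 ⇒ −11p = -7 ⇒ p = 7/11, and the value is (-9)·(7/11) + 4 = -19/11.
For the column player: with q = P(C1), equating M's and D's payoffs gives −4q − 1 = 7q − 3 ⇒ q = 2/11.

-19/11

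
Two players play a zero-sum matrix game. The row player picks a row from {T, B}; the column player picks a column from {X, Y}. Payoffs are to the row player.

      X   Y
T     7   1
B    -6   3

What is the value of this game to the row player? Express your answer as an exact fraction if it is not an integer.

Row minima: T → 1, B → -6; maximin = 1.
Column maxima: X → 7, Y → 3; minimax = 3.
1 ≠ 3, so there is no saddle point; optimal play is mixed.
Let the row player play T with probability p. Expected payoff against X: 7p + (-6)(1−p) = 13p − 6; against Y: 1p + 3(1−p) = −2p + 3.
Setting these equal: 13p − 6 = −2p + 3 ⇒ 15p = 9 ⇒ p = 3/5, and the value is (13)·(3/5) − 6 = 9/5.
For the column player: with q = P(X), equating T's and B's payoffs gives 6q + 1 = −9q + 3 ⇒ q = 2/15.

9/5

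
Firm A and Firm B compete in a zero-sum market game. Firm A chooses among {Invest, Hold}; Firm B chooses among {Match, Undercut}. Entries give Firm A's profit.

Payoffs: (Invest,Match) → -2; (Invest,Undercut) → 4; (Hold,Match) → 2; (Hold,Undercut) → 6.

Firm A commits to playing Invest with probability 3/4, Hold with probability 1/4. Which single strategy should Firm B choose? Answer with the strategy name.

Match

If Firm B plays Match, Firm A's expected payoff is (3/4)·(-2) + (1/4)·2 = -1.
If Firm B plays Undercut, Firm A's expected payoff is (3/4)·4 + (1/4)·6 = 9/2.
Firm B minimizes Firm A's payoff; the smallest is -1, so the best response is Match.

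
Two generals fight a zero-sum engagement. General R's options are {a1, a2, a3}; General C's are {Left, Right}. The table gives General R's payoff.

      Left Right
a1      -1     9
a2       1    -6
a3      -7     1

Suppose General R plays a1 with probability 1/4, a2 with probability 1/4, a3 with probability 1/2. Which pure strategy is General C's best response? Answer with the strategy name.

If General C plays Left, General R's expected payoff is (1/4)·(-1) + (1/4)·1 + (1/2)·(-7) = -7/2.
If General C plays Right, General R's expected payoff is (1/4)·9 + (1/4)·(-6) + (1/2)·1 = 5/4.
General C minimizes General R's payoff; the smallest is -7/2, so the best response is Left.

Left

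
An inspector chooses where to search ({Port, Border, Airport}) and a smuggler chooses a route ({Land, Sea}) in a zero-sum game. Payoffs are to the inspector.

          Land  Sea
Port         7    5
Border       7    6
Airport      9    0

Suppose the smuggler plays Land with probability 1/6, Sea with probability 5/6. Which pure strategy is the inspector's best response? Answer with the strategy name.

Border

Expected payoff of Port: (1/6)·7 + (5/6)·5 = 16/3.
Expected payoff of Border: (1/6)·7 + (5/6)·6 = 37/6.
Expected payoff of Airport: (1/6)·9 + (5/6)·0 = 3/2.
The largest is 37/6, so the inspector's best response is Border.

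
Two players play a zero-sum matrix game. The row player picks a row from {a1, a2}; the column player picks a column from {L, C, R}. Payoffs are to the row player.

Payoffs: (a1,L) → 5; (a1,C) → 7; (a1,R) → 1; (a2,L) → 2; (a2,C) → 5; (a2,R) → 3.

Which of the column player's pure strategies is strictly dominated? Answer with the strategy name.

C

L holds the row player's payoff strictly below C in every row: 5 < 7, 2 < 5.
So C is strictly dominated for the column player.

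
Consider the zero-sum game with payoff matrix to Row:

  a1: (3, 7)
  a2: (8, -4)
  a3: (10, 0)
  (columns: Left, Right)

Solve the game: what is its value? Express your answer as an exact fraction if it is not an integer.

5

Row minima: a1 → 3, a2 → -4, a3 → 0; maximin = 3.
Column maxima: Left → 10, Right → 7; minimax = 7.
3 ≠ 7, so there is no saddle point; optimal play is mixed.
a2 is strictly dominated by a3, so Row never plays it.
On the remaining 2×2 (a1, a3 vs Left, Right):
Let Row play a1 with probability p. Expected payoff against Left: 3p + 10(1−p) = −7p + 10; against Right: 7p + 0(1−p) = 7p.
Setting these equal: −7p + 10 = 7p ⇒ −14p = -10 ⇒ p = 5/7, and the value is (-7)·(5/7) + 10 = 5.
For Column: with q = P(Left), equating a1's and a3's payoffs gives −4q + 7 = 10q ⇒ q = 1/2.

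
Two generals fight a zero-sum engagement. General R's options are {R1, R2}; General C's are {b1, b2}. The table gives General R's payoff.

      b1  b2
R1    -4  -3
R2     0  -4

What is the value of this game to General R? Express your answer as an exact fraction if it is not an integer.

-16/5

Row minima: R1 → -4, R2 → -4; maximin = -4.
Column maxima: b1 → 0, b2 → -3; minimax = -3.
-4 ≠ -3, so there is no saddle point; optimal play is mixed.
Let General R play R1 with probability p. Expected payoff against b1: (-4)p + 0(1−p) = −4p; against b2: (-3)p + (-4)(1−p) = p − 4.
Setting these equal: −4p = p − 4 ⇒ −5p = -4 ⇒ p = 4/5, and the value is (-4)·(4/5) = -16/5.
For General C: with q = P(b1), equating R1's and R2's payoffs gives −q − 3 = 4q − 4 ⇒ q = 1/5.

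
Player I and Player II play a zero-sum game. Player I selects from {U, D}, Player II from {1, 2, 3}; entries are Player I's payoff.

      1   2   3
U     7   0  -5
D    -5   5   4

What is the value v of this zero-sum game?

1/7

Row minima: U → -5, D → -5; maximin = -5.
Column maxima: 1 → 7, 2 → 5, 3 → 4; minimax = 4.
-5 ≠ 4, so there is no saddle point; optimal play is mixed.
2 is strictly dominated by 3 (it gives Player I strictly more in every row), so Player II never plays it.
On the remaining 2×2 (U, D vs 1, 3):
Let Player I play U with probability p. Expected payoff against 1: 7p + (-5)(1−p) = 12p − 5; against 3: (-5)p + 4(1−p) = −9p + 4.
Setting these equal: 12p − 5 = −9p + 4 ⇒ 21p = 9 ⇒ p = 3/7, and the value is (12)·(3/7) − 5 = 1/7.
For Player II: with q = P(1), equating U's and D's payoffs gives 12q − 5 = −9q + 4 ⇒ q = 3/7.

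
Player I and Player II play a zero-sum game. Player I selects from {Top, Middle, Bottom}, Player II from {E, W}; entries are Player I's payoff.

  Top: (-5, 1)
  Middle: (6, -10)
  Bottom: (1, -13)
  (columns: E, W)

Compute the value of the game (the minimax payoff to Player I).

-2

Row minima: Top → -5, Middle → -10, Bottom → -13; maximin = -5.
Column maxima: E → 6, W → 1; minimax = 1.
-5 ≠ 1, so there is no saddle point; optimal play is mixed.
Bottom is strictly dominated by Middle, so Player I never plays it.
On the remaining 2×2 (Top, Middle vs E, W):
Let Player I play Top with probability p. Expected payoff against E: (-5)p + 6(1−p) = −11p + 6; against W: 1p + (-10)(1−p) = 11p − 10.
Setting these equal: −11p + 6 = 11p − 10 ⇒ −22p = -16 ⇒ p = 8/11, and the value is (-11)·(8/11) + 6 = -2.
For Player II: with q = P(E), equating Top's and Middle's payoffs gives −6q + 1 = 16q − 10 ⇒ q = 1/2.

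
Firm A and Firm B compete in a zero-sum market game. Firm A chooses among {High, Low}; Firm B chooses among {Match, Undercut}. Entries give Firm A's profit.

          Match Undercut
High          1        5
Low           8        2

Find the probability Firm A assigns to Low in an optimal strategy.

2/5

Row minima: High → 1, Low → 2; maximin = 2.
Column maxima: Match → 8, Undercut → 5; minimax = 5.
2 ≠ 5, so there is no saddle point; optimal play is mixed.
Let Firm A play High with probability p. Expected payoff against Match: 1p + 8(1−p) = −7p + 8; against Undercut: 5p + 2(1−p) = 3p + 2.
Setting these equal: −7p + 8 = 3p + 2 ⇒ −10p = -6 ⇒ p = 3/5, and the value is (-7)·(3/5) + 8 = 19/5.
For Firm B: with q = P(Match), equating High's and Low's payoffs gives −4q + 5 = 6q + 2 ⇒ q = 3/10.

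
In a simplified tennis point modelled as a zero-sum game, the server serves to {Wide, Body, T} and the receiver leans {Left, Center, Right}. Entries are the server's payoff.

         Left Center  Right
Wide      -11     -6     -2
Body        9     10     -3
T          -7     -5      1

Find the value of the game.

Row minima: Wide → -11, Body → -3, T → -7; maximin = -3.
Column maxima: Left → 9, Center → 10, Right → 1; minimax = 1.
-3 ≠ 1, so there is no saddle point; optimal play is mixed.
Wide is strictly dominated by T, so the server never plays it.
Center is strictly dominated by Left (it gives the server strictly more in every row), so the receiver never plays it.
On the remaining 2×2 (Body, T vs Left, Right):
Let the server play Body with probability p. Expected payoff against Left: 9p + (-7)(1−p) = 16p − 7; against Right: (-3)p + 1(1−p) = −4p + 1.
Setting these equal: 16p − 7 = −4p + 1 ⇒ 20p = 8 ⇒ p = 2/5, and the value is (16)·(2/5) − 7 = -3/5.
For the receiver: with q = P(Left), equating Body's and T's payoffs gives 12q − 3 = −8q + 1 ⇒ q = 1/5.

-3/5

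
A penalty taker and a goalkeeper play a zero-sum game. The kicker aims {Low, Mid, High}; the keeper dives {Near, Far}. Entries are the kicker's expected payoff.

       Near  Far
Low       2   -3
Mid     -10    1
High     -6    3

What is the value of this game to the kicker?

Row minima: Low → -3, Mid → -10, High → -6; maximin = -3.
Column maxima: Near → 2, Far → 3; minimax = 2.
-3 ≠ 2, so there is no saddle point; optimal play is mixed.
Mid is strictly dominated by High, so the kicker never plays it.
On the remaining 2×2 (Low, High vs Near, Far):
Let the kicker play Low with probability p. Expected payoff against Near: 2p + (-6)(1−p) = 8p − 6; against Far: (-3)p + 3(1−p) = −6p + 3.
Setting these equal: 8p − 6 = −6p + 3 ⇒ 14p = 9 ⇒ p = 9/14, and the value is (8)·(9/14) − 6 = -6/7.
For the keeper: with q = P(Near), equating Low's and High's payoffs gives 5q − 3 = −9q + 3 ⇒ q = 3/7.

-6/7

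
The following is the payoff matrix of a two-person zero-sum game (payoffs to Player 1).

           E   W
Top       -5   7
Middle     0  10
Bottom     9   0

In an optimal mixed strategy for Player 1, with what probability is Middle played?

Row minima: Top → -5, Middle → 0, Bottom → 0; maximin = 0.
Column maxima: E → 9, W → 10; minimax = 9.
0 ≠ 9, so there is no saddle point; optimal play is mixed.
Top is strictly dominated by Middle, so Player 1 never plays it.
On the remaining 2×2 (Middle, Bottom vs E, W):
Let Player 1 play Middle with probability p. Expected payoff against E: 0p + 9(1−p) = −9p + 9; against W: 10p + 0(1−p) = 10p.
Setting these equal: −9p + 9 = 10p ⇒ −19p = -9 ⇒ p = 9/19, and the value is (-9)·(9/19) + 9 = 90/19.
For Player 2: with q = P(E), equating Middle's and Bottom's payoffs gives −10q + 10 = 9q ⇒ q = 10/19.

9/19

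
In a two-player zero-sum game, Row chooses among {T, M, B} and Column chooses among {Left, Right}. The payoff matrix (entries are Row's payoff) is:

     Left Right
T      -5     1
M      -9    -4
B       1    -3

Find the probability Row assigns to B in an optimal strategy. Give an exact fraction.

Row minima: T → -5, M → -9, B → -3; maximin = -3.
Column maxima: Left → 1, Right → 1; minimax = 1.
-3 ≠ 1, so there is no saddle point; optimal play is mixed.
M is strictly dominated by T, so Row never plays it.
On the remaining 2×2 (T, B vs Left, Right):
Let Row play T with probability p. Expected payoff against Left: (-5)p + 1(1−p) = −6p + 1; against Right: 1p + (-3)(1−p) = 4p − 3.
Setting these equal: −6p + 1 = 4p − 3 ⇒ −10p = -4 ⇒ p = 2/5, and the value is (-6)·(2/5) + 1 = -7/5.
For Column: with q = P(Left), equating T's and B's payoffs gives −6q + 1 = 4q − 3 ⇒ q = 2/5.

3/5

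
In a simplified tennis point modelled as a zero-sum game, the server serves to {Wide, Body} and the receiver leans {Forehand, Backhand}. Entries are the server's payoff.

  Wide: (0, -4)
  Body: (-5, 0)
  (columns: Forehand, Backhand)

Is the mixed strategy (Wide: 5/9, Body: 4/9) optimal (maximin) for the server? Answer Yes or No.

Yes

Against Forehand this mix gives (5/9)·0 + (4/9)·(-5) = -20/9.
Against Backhand this mix gives (5/9)·(-4) + (4/9)·0 = -20/9.
All of the receiver's active replies (Forehand, Backhand) yield -20/9, and no column does worse for the server. The mix makes the receiver indifferent and guarantees -20/9, so it is optimal.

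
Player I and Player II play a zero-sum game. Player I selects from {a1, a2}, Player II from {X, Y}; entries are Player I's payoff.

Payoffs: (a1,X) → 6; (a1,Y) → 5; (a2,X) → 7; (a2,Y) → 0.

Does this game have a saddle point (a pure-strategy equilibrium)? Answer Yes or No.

Yes

Row minima: a1 → 5, a2 → 0; maximin = 5.
Column maxima: X → 7, Y → 5; minimax = 5.
maximin = minimax = 5, so a saddle point exists.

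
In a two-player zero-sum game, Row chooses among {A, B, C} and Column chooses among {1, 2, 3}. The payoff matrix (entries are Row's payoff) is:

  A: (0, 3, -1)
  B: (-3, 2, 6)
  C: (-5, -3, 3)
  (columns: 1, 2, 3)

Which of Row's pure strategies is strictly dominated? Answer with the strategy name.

B gives a strictly higher payoff than C against every column: -3 > -5, 2 > -3, 6 > 3.
So C is strictly dominated and Row never plays it.

C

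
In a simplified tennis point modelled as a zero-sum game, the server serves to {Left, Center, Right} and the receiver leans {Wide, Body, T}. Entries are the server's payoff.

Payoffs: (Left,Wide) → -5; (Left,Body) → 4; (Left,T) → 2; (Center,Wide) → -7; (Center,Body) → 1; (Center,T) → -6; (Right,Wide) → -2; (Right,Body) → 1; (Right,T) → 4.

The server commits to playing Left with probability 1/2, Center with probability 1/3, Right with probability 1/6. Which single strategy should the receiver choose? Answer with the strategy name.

Wide

If the receiver plays Wide, the server's expected payoff is (1/2)·(-5) + (1/3)·(-7) + (1/6)·(-2) = -31/6.
If the receiver plays Body, the server's expected payoff is (1/2)·4 + (1/3)·1 + (1/6)·1 = 5/2.
If the receiver plays T, the server's expected payoff is (1/2)·2 + (1/3)·(-6) + (1/6)·4 = -1/3.
The receiver minimizes the server's payoff; the smallest is -31/6, so the best response is Wide.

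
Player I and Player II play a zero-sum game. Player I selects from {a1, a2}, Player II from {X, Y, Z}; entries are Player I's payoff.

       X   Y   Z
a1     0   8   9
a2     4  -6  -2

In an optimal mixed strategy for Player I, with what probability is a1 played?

5/9

Row minima: a1 → 0, a2 → -6; maximin = 0.
Column maxima: X → 4, Y → 8, Z → 9; minimax = 4.
0 ≠ 4, so there is no saddle point; optimal play is mixed.
Z is strictly dominated by Y (it gives Player I strictly more in every row), so Player II never plays it.
On the remaining 2×2 (a1, a2 vs X, Y):
Let Player I play a1 with probability p. Expected payoff against X: 0p + 4(1−p) = −4p + 4; against Y: 8p + (-6)(1−p) = 14p − 6.
Setting these equal: −4p + 4 = 14p − 6 ⇒ −18p = -10 ⇒ p = 5/9, and the value is (-4)·(5/9) + 4 = 16/9.
For Player II: with q = P(X), equating a1's and a2's payoffs gives −8q + 8 = 10q − 6 ⇒ q = 7/9.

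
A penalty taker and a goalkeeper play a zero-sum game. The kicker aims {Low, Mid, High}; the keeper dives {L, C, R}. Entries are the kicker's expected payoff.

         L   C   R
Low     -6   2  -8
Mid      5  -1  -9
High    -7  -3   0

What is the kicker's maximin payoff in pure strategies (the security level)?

-7

Row minima: Low → -8, Mid → -9, High → -7.
The best of these is -7.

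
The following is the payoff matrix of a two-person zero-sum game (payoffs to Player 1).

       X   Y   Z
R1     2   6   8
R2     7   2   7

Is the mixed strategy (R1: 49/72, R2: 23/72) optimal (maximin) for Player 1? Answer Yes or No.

Against X this mix gives (49/72)·2 + (23/72)·7 = 259/72.
Against Y this mix gives (49/72)·6 + (23/72)·2 = 85/18.
Against Z this mix gives (49/72)·8 + (23/72)·7 = 553/72.
Player 2 will play X, holding Player 1 to 259/72. Shifting weight toward the row that does better against X would raise this floor (the equalizing mix achieves 38/9 against both X and Y), so the proposed strategy is not optimal.

No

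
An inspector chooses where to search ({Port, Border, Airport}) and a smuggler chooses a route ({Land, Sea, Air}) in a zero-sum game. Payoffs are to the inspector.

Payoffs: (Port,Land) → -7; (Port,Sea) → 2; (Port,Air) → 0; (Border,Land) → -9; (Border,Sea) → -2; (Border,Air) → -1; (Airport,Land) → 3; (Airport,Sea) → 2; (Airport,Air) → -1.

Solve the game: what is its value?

Row minima: Port → -7, Border → -9, Airport → -1; maximin = -1.
Column maxima: Land → 3, Sea → 2, Air → 0; minimax = 0.
-1 ≠ 0, so there is no saddle point; optimal play is mixed.
Border is strictly dominated by Port, so the inspector never plays it.
With Border eliminated, Sea is strictly dominated by Air (it gives the inspector strictly more in every remaining row), so the smuggler never plays it.
On the remaining 2×2 (Port, Airport vs Land, Air):
Let the inspector play Port with probability p. Expected payoff against Land: (-7)p + 3(1−p) = −10p + 3; against Air: 0p + (-1)(1−p) = p − 1.
Setting these equal: −10p + 3 = p − 1 ⇒ −11p = -4 ⇒ p = 4/11, and the value is (-10)·(4/11) + 3 = -7/11.
For the smuggler: with q = P(Land), equating Port's and Airport's payoffs gives −7q = 4q − 1 ⇒ q = 1/11.

-7/11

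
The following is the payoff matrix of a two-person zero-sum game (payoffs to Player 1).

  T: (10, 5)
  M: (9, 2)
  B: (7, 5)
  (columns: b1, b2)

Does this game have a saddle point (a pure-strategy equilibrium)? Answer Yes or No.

Yes

Row minima: T → 5, M → 2, B → 5; maximin = 5.
Column maxima: b1 → 10, b2 → 5; minimax = 5.
maximin = minimax = 5, so a saddle point exists.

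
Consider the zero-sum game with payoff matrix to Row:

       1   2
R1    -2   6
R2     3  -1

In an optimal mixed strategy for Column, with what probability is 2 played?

Row minima: R1 → -2, R2 → -1; maximin = -1.
Column maxima: 1 → 3, 2 → 6; minimax = 3.
-1 ≠ 3, so there is no saddle point; optimal play is mixed.
Let Row play R1 with probability p. Expected payoff against 1: (-2)p + 3(1−p) = −5p + 3; against 2: 6p + (-1)(1−p) = 7p − 1.
Setting these equal: −5p + 3 = 7p − 1 ⇒ −12p = -4 ⇒ p = 1/3, and the value is (-5)·(1/3) + 3 = 4/3.
For Column: with q = P(1), equating R1's and R2's payoffs gives −8q + 6 = 4q − 1 ⇒ q = 7/12.

5/12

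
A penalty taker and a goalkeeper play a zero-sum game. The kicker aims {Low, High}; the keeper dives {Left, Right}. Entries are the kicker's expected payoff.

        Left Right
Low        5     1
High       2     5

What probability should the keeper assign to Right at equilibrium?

Row minima: Low → 1, High → 2; maximin = 2.
Column maxima: Left → 5, Right → 5; minimax = 5.
2 ≠ 5, so there is no saddle point; optimal play is mixed.
Let the kicker play Low with probability p. Expected payoff against Left: 5p + 2(1−p) = 3p + 2; against Right: 1p + 5(1−p) = −4p + 5.
Setting these equal: 3p + 2 = −4p + 5 ⇒ 7p = 3 ⇒ p = 3/7, and the value is (3)·(3/7) + 2 = 23/7.
For the keeper: with q = P(Left), equating Low's and High's payoffs gives 4q + 1 = −3q + 5 ⇒ q = 4/7.

3/7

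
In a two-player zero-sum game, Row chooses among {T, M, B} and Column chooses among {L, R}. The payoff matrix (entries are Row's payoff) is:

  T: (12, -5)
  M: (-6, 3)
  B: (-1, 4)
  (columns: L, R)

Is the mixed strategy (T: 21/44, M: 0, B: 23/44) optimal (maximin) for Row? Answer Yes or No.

No

Against L this mix gives (21/44)·12 + (23/44)·(-1) = 229/44.
Against R this mix gives (21/44)·(-5) + (23/44)·4 = -13/44.
Column will play R, holding Row to -13/44. Shifting weight toward the row that does better against R would raise this floor (the equalizing mix achieves 43/22 against both R and L), so the proposed strategy is not optimal.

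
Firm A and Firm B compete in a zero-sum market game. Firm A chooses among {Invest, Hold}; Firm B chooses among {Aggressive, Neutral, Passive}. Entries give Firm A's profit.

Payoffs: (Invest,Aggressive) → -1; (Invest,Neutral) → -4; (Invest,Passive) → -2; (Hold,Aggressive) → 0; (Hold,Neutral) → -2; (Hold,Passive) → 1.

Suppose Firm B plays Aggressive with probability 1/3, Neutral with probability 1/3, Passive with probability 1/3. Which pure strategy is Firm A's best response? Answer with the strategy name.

Hold

Expected payoff of Invest: (1/3)·(-1) + (1/3)·(-4) + (1/3)·(-2) = -7/3.
Expected payoff of Hold: (1/3)·0 + (1/3)·(-2) + (1/3)·1 = -1/3.
The largest is -1/3, so Firm A's best response is Hold.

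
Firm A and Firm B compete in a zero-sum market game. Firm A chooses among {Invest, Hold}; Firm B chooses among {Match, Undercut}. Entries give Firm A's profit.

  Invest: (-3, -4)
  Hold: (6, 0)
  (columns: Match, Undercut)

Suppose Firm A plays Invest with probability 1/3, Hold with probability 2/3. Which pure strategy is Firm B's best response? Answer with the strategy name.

If Firm B plays Match, Firm A's expected payoff is (1/3)·(-3) + (2/3)·6 = 3.
If Firm B plays Undercut, Firm A's expected payoff is (1/3)·(-4) + (2/3)·0 = -4/3.
Firm B minimizes Firm A's payoff; the smallest is -4/3, so the best response is Undercut.

Undercut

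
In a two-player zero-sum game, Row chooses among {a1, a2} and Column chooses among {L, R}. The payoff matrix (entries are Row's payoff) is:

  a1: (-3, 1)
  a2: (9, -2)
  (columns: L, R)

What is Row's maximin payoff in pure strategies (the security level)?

-2

Row minima: a1 → -3, a2 → -2.
The best of these is -2.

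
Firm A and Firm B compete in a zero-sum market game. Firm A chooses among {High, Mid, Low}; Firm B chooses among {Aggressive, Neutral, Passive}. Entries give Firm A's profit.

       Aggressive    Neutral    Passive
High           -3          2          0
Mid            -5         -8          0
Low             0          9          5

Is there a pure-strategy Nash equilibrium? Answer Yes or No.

Row minima: High → -3, Mid → -8, Low → 0; maximin = 0.
Column maxima: Aggressive → 0, Neutral → 9, Passive → 5; minimax = 0.
maximin = minimax = 0, so a saddle point exists.

Yes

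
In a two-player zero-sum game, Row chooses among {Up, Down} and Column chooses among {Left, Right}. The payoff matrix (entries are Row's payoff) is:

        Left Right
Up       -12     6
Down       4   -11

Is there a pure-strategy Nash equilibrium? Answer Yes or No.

No

Row minima: Up → -12, Down → -11; maximin = -11.
Column maxima: Left → 4, Right → 6; minimax = 4.
-11 ≠ 4, so no pure-strategy equilibrium exists.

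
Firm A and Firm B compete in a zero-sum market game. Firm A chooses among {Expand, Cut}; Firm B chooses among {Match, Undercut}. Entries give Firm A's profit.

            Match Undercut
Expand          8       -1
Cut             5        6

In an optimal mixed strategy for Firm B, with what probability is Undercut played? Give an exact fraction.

3/10

Row minima: Expand → -1, Cut → 5; maximin = 5.
Column maxima: Match → 8, Undercut → 6; minimax = 6.
5 ≠ 6, so there is no saddle point; optimal play is mixed.
Let Firm A play Expand with probability p. Expected payoff against Match: 8p + 5(1−p) = 3p + 5; against Undercut: (-1)p + 6(1−p) = −7p + 6.
Setting these equal: 3p + 5 = −7p + 6 ⇒ 10p = 1 ⇒ p = 1/10, and the value is (3)·(1/10) + 5 = 53/10.
For Firm B: with q = P(Match), equating Expand's and Cut's payoffs gives 9q − 1 = −q + 6 ⇒ q = 7/10.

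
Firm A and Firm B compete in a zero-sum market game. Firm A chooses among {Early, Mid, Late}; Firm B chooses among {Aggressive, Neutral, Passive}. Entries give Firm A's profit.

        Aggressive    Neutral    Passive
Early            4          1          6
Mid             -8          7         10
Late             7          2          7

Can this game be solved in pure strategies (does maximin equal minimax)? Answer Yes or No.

Row minima: Early → 1, Mid → -8, Late → 2; maximin = 2.
Column maxima: Aggressive → 7, Neutral → 7, Passive → 10; minimax = 7.
2 ≠ 7, so no pure-strategy equilibrium exists.

No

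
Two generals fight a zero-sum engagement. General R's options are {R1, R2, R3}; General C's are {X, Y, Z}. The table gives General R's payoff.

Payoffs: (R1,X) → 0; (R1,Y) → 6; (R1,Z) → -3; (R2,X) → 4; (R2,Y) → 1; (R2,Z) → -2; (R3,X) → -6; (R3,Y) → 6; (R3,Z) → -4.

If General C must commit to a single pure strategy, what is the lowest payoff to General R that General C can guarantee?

-2

Column maxima: X → 4, Y → 6, Z → -2.
The smallest of these is -2.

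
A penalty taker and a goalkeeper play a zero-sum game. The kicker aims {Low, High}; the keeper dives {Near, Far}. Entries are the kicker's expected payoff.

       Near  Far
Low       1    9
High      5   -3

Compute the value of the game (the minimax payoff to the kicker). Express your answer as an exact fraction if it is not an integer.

Row minima: Low → 1, High → -3; maximin = 1.
Column maxima: Near → 5, Far → 9; minimax = 5.
1 ≠ 5, so there is no saddle point; optimal play is mixed.
Let the kicker play Low with probability p. Expected payoff against Near: 1p + 5(1−p) = −4p + 5; against Far: 9p + (-3)(1−p) = 12p − 3.
Setting these equal: −4p + 5 = 12p − 3 ⇒ −16p = -8 ⇒ p = 1/2, and the value is (-4)·(1/2) + 5 = 3.
For the keeper: with q = P(Near), equating Low's and High's payoffs gives −8q + 9 = 8q − 3 ⇒ q = 3/4.

3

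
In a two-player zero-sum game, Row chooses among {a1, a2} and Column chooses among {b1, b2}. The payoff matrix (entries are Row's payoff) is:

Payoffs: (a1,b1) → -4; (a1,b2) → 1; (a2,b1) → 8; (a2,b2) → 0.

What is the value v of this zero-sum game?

8/13

Row minima: a1 → -4, a2 → 0; maximin = 0.
Column maxima: b1 → 8, b2 → 1; minimax = 1.
0 ≠ 1, so there is no saddle point; optimal play is mixed.
Let Row play a1 with probability p. Expected payoff against b1: (-4)p + 8(1−p) = −12p + 8; against b2: 1p + 0(1−p) = p.
Setting these equal: −12p + 8 = p ⇒ −13p = -8 ⇒ p = 8/13, and the value is (-12)·(8/13) + 8 = 8/13.
For Column: with q = P(b1), equating a1's and a2's payoffs gives −5q + 1 = 8q ⇒ q = 1/13.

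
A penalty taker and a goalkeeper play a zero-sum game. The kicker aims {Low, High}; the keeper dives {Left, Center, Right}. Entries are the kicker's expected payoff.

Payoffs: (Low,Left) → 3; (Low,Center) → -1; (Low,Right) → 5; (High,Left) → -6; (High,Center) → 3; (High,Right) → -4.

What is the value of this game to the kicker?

3/13

Row minima: Low → -1, High → -6; maximin = -1.
Column maxima: Left → 3, Center → 3, Right → 5; minimax = 3.
-1 ≠ 3, so there is no saddle point; optimal play is mixed.
Right is strictly dominated by Left (it gives the kicker strictly more in every row), so the keeper never plays it.
On the remaining 2×2 (Low, High vs Left, Center):
Let the kicker play Low with probability p. Expected payoff against Left: 3p + (-6)(1−p) = 9p − 6; against Center: (-1)p + 3(1−p) = −4p + 3.
Setting these equal: 9p − 6 = −4p + 3 ⇒ 13p = 9 ⇒ p = 9/13, and the value is (9)·(9/13) − 6 = 3/13.
For the keeper: with q = P(Left), equating Low's and High's payoffs gives 4q − 1 = −9q + 3 ⇒ q = 4/13.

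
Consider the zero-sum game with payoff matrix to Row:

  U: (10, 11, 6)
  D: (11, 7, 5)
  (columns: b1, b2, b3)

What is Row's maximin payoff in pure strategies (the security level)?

6

Row minima: U → 6, D → 5.
The best of these is 6.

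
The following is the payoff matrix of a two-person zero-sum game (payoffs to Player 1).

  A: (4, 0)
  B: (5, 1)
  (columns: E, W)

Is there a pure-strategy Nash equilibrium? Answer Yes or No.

Row minima: A → 0, B → 1; maximin = 1.
Column maxima: E → 5, W → 1; minimax = 1.
maximin = minimax = 1, so a saddle point exists.

Yes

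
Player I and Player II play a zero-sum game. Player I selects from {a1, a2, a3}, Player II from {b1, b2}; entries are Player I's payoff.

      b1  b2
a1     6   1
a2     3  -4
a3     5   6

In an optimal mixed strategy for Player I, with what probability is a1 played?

Row minima: a1 → 1, a2 → -4, a3 → 5; maximin = 5.
Column maxima: b1 → 6, b2 → 6; minimax = 6.
5 ≠ 6, so there is no saddle point; optimal play is mixed.
a2 is strictly dominated by a1, so Player I never plays it.
On the remaining 2×2 (a1, a3 vs b1, b2):
Let Player I play a1 with probability p. Expected payoff against b1: 6p + 5(1−p) = p + 5; against b2: 1p + 6(1−p) = −5p + 6.
Setting these equal: p + 5 = −5p + 6 ⇒ 6p = 1 ⇒ p = 1/6, and the value is (1)·(1/6) + 5 = 31/6.
For Player II: with q = P(b1), equating a1's and a3's payoffs gives 5q + 1 = −q + 6 ⇒ q = 5/6.

1/6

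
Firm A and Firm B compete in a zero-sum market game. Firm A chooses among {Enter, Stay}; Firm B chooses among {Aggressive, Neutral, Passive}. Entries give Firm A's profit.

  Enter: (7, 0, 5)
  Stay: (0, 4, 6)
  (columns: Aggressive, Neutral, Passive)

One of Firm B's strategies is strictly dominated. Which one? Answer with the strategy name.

Passive

Neutral holds Firm A's payoff strictly below Passive in every row: 0 < 5, 4 < 6.
So Passive is strictly dominated for Firm B.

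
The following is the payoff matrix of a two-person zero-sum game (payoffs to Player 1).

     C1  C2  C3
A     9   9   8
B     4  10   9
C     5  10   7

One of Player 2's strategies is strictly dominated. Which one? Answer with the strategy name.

C3 holds Player 1's payoff strictly below C2 in every row: 8 < 9, 9 < 10, 7 < 10.
So C2 is strictly dominated for Player 2.

C2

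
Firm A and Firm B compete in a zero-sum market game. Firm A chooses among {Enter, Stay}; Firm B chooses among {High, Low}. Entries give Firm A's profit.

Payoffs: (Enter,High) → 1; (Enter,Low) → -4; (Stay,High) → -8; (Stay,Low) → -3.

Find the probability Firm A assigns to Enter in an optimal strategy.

1/2

Row minima: Enter → -4, Stay → -8; maximin = -4.
Column maxima: High → 1, Low → -3; minimax = -3.
-4 ≠ -3, so there is no saddle point; optimal play is mixed.
Let Firm A play Enter with probability p. Expected payoff against High: 1p + (-8)(1−p) = 9p − 8; against Low: (-4)p + (-3)(1−p) = −p − 3.
Setting these equal: 9p − 8 = −p − 3 ⇒ 10p = 5 ⇒ p = 1/2, and the value is (9)·(1/2) − 8 = -7/2.
For Firm B: with q = P(High), equating Enter's and Stay's payoffs gives 5q − 4 = −5q − 3 ⇒ q = 1/10.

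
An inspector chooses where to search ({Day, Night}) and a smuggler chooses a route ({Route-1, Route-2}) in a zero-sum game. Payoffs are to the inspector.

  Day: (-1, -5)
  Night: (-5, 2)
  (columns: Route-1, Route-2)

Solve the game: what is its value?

Row minima: Day → -5, Night → -5; maximin = -5.
Column maxima: Route-1 → -1, Route-2 → 2; minimax = -1.
-5 ≠ -1, so there is no saddle point; optimal play is mixed.
Let the inspector play Day with probability p. Expected payoff against Route-1: (-1)p + (-5)(1−p) = 4p − 5; against Route-2: (-5)p + 2(1−p) = −7p + 2.
Setting these equal: 4p − 5 = −7p + 2 ⇒ 11p = 7 ⇒ p = 7/11, and the value is (4)·(7/11) − 5 = -27/11.
For the smuggler: with q = P(Route-1), equating Day's and Night's payoffs gives 4q − 5 = −7q + 2 ⇒ q = 7/11.

-27/11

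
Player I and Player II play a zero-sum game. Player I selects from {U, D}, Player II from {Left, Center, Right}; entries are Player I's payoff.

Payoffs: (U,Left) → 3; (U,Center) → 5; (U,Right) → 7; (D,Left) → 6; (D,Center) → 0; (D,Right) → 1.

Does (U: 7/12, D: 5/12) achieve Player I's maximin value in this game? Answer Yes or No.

No

Against Left this mix gives (7/12)·3 + (5/12)·6 = 17/4.
Against Center this mix gives (7/12)·5 + (5/12)·0 = 35/12.
Against Right this mix gives (7/12)·7 + (5/12)·1 = 9/2.
Player II will play Center, holding Player I to 35/12. Shifting weight toward the row that does better against Center would raise this floor (the equalizing mix achieves 15/4 against both Center and Left), so the proposed strategy is not optimal.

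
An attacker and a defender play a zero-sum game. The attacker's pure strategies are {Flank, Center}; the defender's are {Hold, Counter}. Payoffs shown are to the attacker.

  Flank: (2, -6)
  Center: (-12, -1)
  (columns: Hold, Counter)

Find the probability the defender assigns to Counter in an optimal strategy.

14/19

Row minima: Flank → -6, Center → -12; maximin = -6.
Column maxima: Hold → 2, Counter → -1; minimax = -1.
-6 ≠ -1, so there is no saddle point; optimal play is mixed.
Let the attacker play Flank with probability p. Expected payoff against Hold: 2p + (-12)(1−p) = 14p − 12; against Counter: (-6)p + (-1)(1−p) = −5p − 1.
Setting these equal: 14p − 12 = −5p − 1 ⇒ 19p = 11 ⇒ p = 11/19, and the value is (14)·(11/19) − 12 = -74/19.
For the defender: with q = P(Hold), equating Flank's and Center's payoffs gives 8q − 6 = −11q − 1 ⇒ q = 5/19.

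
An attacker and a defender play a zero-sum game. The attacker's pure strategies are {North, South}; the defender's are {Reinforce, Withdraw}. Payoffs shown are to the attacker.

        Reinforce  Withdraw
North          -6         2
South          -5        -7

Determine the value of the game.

Row minima: North → -6, South → -7; maximin = -6.
Column maxima: Reinforce → -5, Withdraw → 2; minimax = -5.
-6 ≠ -5, so there is no saddle point; optimal play is mixed.
Let the attacker play North with probability p. Expected payoff against Reinforce: (-6)p + (-5)(1−p) = −p − 5; against Withdraw: 2p + (-7)(1−p) = 9p − 7.
Setting these equal: −p − 5 = 9p − 7 ⇒ −10p = -2 ⇒ p = 1/5, and the value is (-1)·(1/5) − 5 = -26/5.
For the defender: with q = P(Reinforce), equating North's and South's payoffs gives −8q + 2 = 2q − 7 ⇒ q = 9/10.

-26/5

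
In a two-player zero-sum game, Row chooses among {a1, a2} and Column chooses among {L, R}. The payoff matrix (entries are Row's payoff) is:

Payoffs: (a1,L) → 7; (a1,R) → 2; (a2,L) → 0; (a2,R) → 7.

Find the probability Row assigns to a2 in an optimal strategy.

Row minima: a1 → 2, a2 → 0; maximin = 2.
Column maxima: L → 7, R → 7; minimax = 7.
2 ≠ 7, so there is no saddle point; optimal play is mixed.
Let Row play a1 with probability p. Expected payoff against L: 7p + 0(1−p) = 7p; against R: 2p + 7(1−p) = −5p + 7.
Setting these equal: 7p = −5p + 7 ⇒ 12p = 7 ⇒ p = 7/12, and the value is (7)·(7/12) = 49/12.
For Column: with q = P(L), equating a1's and a2's payoffs gives 5q + 2 = −7q + 7 ⇒ q = 5/12.

5/12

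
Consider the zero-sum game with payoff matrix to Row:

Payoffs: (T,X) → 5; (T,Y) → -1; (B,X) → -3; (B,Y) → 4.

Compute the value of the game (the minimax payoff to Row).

17/13

Row minima: T → -1, B → -3; maximin = -1.
Column maxima: X → 5, Y → 4; minimax = 4.
-1 ≠ 4, so there is no saddle point; optimal play is mixed.
Let Row play T with probability p. Expected payoff against X: 5p + (-3)(1−p) = 8p − 3; against Y: (-1)p + 4(1−p) = −5p + 4.
Setting these equal: 8p − 3 = −5p + 4 ⇒ 13p = 7 ⇒ p = 7/13, and the value is (8)·(7/13) − 3 = 17/13.
For Column: with q = P(X), equating T's and B's payoffs gives 6q − 1 = −7q + 4 ⇒ q = 5/13.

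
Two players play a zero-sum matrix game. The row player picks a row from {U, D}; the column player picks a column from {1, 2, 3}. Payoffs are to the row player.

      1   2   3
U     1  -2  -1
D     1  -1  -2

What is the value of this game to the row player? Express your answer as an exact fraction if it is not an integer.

Row minima: U → -2, D → -2; maximin = -2.
Column maxima: 1 → 1, 2 → -1, 3 → -1; minimax = -1.
-2 ≠ -1, so there is no saddle point; optimal play is mixed.
1 is strictly dominated by 2 (it gives the row player strictly more in every row), so the column player never plays it.
On the remaining 2×2 (U, D vs 2, 3):
Let the row player play U with probability p. Expected payoff against 2: (-2)p + (-1)(1−p) = −p − 1; against 3: (-1)p + (-2)(1−p) = p − 2.
Setting these equal: −p − 1 = p − 2 ⇒ −2p = -1 ⇒ p = 1/2, and the value is (-1)·(1/2) − 1 = -3/2.
For the column player: with q = P(2), equating U's and D's payoffs gives −q − 1 = q − 2 ⇒ q = 1/2.

-3/2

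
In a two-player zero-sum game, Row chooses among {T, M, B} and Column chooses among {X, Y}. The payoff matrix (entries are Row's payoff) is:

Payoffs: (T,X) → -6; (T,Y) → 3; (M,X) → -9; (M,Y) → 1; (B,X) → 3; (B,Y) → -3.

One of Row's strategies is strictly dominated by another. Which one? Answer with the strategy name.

T gives a strictly higher payoff than M against every column: -6 > -9, 3 > 1.
So M is strictly dominated and Row never plays it.

M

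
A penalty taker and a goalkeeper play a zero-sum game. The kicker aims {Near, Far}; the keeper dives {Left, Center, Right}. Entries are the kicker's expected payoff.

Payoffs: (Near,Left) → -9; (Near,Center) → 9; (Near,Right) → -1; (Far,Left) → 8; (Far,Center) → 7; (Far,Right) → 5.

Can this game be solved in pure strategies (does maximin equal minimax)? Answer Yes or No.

Row minima: Near → -9, Far → 5; maximin = 5.
Column maxima: Left → 8, Center → 9, Right → 5; minimax = 5.
maximin = minimax = 5, so a saddle point exists.

Yes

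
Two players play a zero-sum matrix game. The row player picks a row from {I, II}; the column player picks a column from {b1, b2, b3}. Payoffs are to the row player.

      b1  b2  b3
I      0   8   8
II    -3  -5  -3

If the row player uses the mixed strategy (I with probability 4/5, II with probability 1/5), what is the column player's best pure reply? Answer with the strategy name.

If the column player plays b1, the row player's expected payoff is (4/5)·0 + (1/5)·(-3) = -3/5.
If the column player plays b2, the row player's expected payoff is (4/5)·8 + (1/5)·(-5) = 27/5.
If the column player plays b3, the row player's expected payoff is (4/5)·8 + (1/5)·(-3) = 29/5.
The column player minimizes the row player's payoff; the smallest is -3/5, so the best response is b1.

b1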